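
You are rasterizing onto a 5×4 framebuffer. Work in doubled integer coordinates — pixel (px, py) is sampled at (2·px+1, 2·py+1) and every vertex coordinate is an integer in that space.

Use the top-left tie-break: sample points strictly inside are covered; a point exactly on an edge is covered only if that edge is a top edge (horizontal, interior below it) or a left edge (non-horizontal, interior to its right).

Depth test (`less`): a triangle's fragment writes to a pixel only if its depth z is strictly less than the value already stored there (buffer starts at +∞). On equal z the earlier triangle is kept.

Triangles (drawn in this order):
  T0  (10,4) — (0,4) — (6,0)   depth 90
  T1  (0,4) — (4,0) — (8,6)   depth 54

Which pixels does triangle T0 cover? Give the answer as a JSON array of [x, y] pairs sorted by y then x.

T0:
  2·area = 40
  edge (10, 4)→(0, 4): d=(-10,0) right/bottom  bias=-1
  edge (0, 4)→(6, 0): d=(6,-4) top-left  bias=+0
  edge (6, 0)→(10, 4): d=(4,4) right/bottom  bias=-1
    (2,0)@(5, 1): e=[30,2,8] → █
    (3,0)@(7, 1): e=[30,10,0] → ·  [on edge]
    (1,1)@(3, 3): e=[10,6,24] → █
    (3,1)@(7, 3): e=[10,22,8] → █
    (4,1)@(9, 3): e=[10,30,0] → ·  [on edge]
    (1,2)@(3, 5): e=[-10,18,32] → ·
    (2,2)@(5, 5): e=[-10,26,24] → ·
    (3,2)@(7, 5): e=[-10,34,16] → ·
  covered (4 px):
    · · █ · ·
    · █ █ █ ·
    · · · · ·
    · · · · ·
T1:
  2·area = 40
  edge (0, 4)→(4, 0): d=(4,-4) top-left  bias=+0
  edge (4, 0)→(8, 6): d=(4,6) right/bottom  bias=-1
  edge (8, 6)→(0, 4): d=(-8,-2) top-left  bias=+0
    (1,0)@(3, 1): e=[0,10,30] → █  [on edge]
    (2,0)@(5, 1): e=[8,-2,34] → ·
    (0,1)@(1, 3): e=[0,30,10] → █  [on edge]
    (2,1)@(5, 3): e=[16,6,18] → █
    (3,1)@(7, 3): e=[24,-6,22] → ·
    (0,2)@(1, 5): e=[8,38,-6] → ·
    (1,2)@(3, 5): e=[16,26,-2] → ·
    (2,2)@(5, 5): e=[24,14,2] → █
    (3,2)@(7, 5): e=[32,2,6] → █
    (4,2)@(9, 5): e=[40,-10,10] → ·
    (2,3)@(5, 7): e=[32,22,-14] → ·
    (3,3)@(7, 7): e=[40,10,-10] → ·
  covered (6 px):
    · █ · · ·
    █ █ █ · ·
    · · █ █ ·
    · · · · ·

Final: [[2,0],[1,1],[2,1],[3,1]]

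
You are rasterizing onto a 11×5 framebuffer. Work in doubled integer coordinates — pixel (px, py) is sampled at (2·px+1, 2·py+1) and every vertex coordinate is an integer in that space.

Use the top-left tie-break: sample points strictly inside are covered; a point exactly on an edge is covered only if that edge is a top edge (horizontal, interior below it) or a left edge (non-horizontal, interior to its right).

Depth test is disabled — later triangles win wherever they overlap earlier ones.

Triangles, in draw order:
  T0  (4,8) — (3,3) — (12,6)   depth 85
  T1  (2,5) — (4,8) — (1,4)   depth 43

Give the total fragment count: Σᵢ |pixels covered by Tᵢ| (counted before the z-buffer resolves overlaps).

T0:
  2·area = 42
  edge (4, 8)→(3, 3): d=(-1,-5) top-left  bias=+0
  edge (3, 3)→(12, 6): d=(9,3) right/bottom  bias=-1
  edge (12, 6)→(4, 8): d=(-8,2) right/bottom  bias=-1
    (1,1)@(3, 3): e=[0,0,42] → ·  [on edge]
    (2,2)@(5, 5): e=[8,12,22] → █
    (3,2)@(7, 5): e=[18,6,18] → █
    (4,2)@(9, 5): e=[28,0,14] → ·  [on edge]
    (2,3)@(5, 7): e=[6,30,6] → █
    (4,3)@(9, 7): e=[26,18,-2] → ·
    (7,3)@(15, 7): e=[56,0,-14] → ·  [on edge]
    (2,4)@(5, 9): e=[4,48,-10] → ·
    (3,4)@(7, 9): e=[14,42,-14] → ·
    (10,4)@(21, 9): e=[84,0,-42] → ·  [on edge]
  covered (4 px):
    · · · · · · · · · · ·
    · · · · · · · · · · ·
    · · █ █ · · · · · · ·
    · · █ █ · · · · · · ·
    · · · · · · · · · · ·
T1:
  2·area = 1
  edge (2, 5)→(4, 8): d=(2,3) right/bottom  bias=-1
  edge (4, 8)→(1, 4): d=(-3,-4) top-left  bias=+0
  edge (1, 4)→(2, 5): d=(1,1) right/bottom  bias=-1
  covered (0 px):
    · · · · · · · · · · ·
    · · · · · · · · · · ·
    · · · · · · · · · · ·
    · · · · · · · · · · ·
    · · · · · · · · · · ·

Answer: 4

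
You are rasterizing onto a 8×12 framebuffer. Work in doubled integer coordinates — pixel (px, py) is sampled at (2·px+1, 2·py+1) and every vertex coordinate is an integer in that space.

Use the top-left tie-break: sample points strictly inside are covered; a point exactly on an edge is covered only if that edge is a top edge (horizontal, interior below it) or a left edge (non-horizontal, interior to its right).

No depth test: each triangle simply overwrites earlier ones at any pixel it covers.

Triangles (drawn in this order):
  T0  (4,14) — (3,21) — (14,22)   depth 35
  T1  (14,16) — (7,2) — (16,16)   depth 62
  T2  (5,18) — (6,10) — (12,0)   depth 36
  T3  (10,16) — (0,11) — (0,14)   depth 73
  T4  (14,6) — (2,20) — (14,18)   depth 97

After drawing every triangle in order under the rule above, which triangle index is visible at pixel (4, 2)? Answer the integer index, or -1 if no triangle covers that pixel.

T0:
  2·area = 78  (B↔C swapped to make it positive)
  edge (4, 14)→(14, 22): d=(10,8) right/bottom  bias=-1
  edge (14, 22)→(3, 21): d=(-11,-1) top-left  bias=+0
  edge (3, 21)→(4, 14): d=(1,-7) top-left  bias=+0
    (2,3)@(5, 7): e=[-78,156,0] → ·  [on edge]
    (2,7)@(5, 15): e=[2,68,8] → █
    (3,7)@(7, 15): e=[-14,70,22] → ·
    (2,8)@(5, 17): e=[22,46,10] → █
    (3,8)@(7, 17): e=[6,48,24] → █
    (4,8)@(9, 17): e=[-10,50,38] → ·
    (2,9)@(5, 19): e=[42,24,12] → █
    (4,9)@(9, 19): e=[10,28,40] → █
    (5,9)@(11, 19): e=[-6,30,54] → ·
    (1,10)@(3, 21): e=[78,0,0] → █  [on edge]
    (5,10)@(11, 21): e=[14,8,56] → █
    (6,10)@(13, 21): e=[-2,10,70] → ·
  covered (11 px):
    · · · · · · · ·
    · · · · · · · ·
    · · · · · · · ·
    · · · · · · · ·
    · · · · · · · ·
    · · · · · · · ·
    · · · · · · · ·
    · · █ · · · · ·
    · · █ █ · · · ·
    · · █ █ █ · · ·
    · █ █ █ █ █ · ·
    · · · · · · · ·
T1:
  2·area = 28
  edge (14, 16)→(7, 2): d=(-7,-14) top-left  bias=+0
  edge (7, 2)→(16, 16): d=(9,14) right/bottom  bias=-1
  edge (16, 16)→(14, 16): d=(-2,0) right/bottom  bias=-1
    (5,4)@(11, 9): e=[7,7,14] → █
    (6,4)@(13, 9): e=[35,-21,14] → ·
    (5,5)@(11, 11): e=[-7,25,10] → ·
    (6,6)@(13, 13): e=[7,15,6] → █
    (7,6)@(15, 13): e=[35,-13,6] → ·
    (6,7)@(13, 15): e=[-7,33,2] → ·
    (7,7)@(15, 15): e=[21,5,2] → █
    (7,8)@(15, 17): e=[7,23,-2] → ·
  covered (3 px):
    · · · · · · · ·
    · · · · · · · ·
    · · · · · · · ·
    · · · · · · · ·
    · · · · · █ · ·
    · · · · · · · ·
    · · · · · · █ ·
    · · · · · · · █
    · · · · · · · ·
    · · · · · · · ·
    · · · · · · · ·
    · · · · · · · ·
T2:
  2·area = 38
  edge (5, 18)→(6, 10): d=(1,-8) top-left  bias=+0
  edge (6, 10)→(12, 0): d=(6,-10) top-left  bias=+0
  edge (12, 0)→(5, 18): d=(-7,18) right/bottom  bias=-1
    (4,2)@(9, 5): e=[19,0,19] → █  [on edge]
    (5,2)@(11, 5): e=[35,20,-17] → ·
    (4,3)@(9, 7): e=[21,12,5] → █
    (5,3)@(11, 7): e=[37,32,-31] → ·
    (3,4)@(7, 9): e=[7,4,27] → █
    (4,4)@(9, 9): e=[23,24,-9] → ·
    (3,5)@(7, 11): e=[9,16,13] → █
    (4,5)@(9, 11): e=[25,36,-23] → ·
    (3,6)@(7, 13): e=[11,28,-1] → ·
    (1,7)@(3, 15): e=[-19,0,57] → ·  [on edge]
  covered (4 px):
    · · · · · · · ·
    · · · · · · · ·
    · · · · █ · · ·
    · · · · █ · · ·
    · · · █ · · · ·
    · · · █ · · · ·
    · · · · · · · ·
    · · · · · · · ·
    · · · · · · · ·
    · · · · · · · ·
    · · · · · · · ·
    · · · · · · · ·
T3:
  2·area = 30  (B↔C swapped to make it positive)
  edge (10, 16)→(0, 14): d=(-10,-2) top-left  bias=+0
  edge (0, 14)→(0, 11): d=(0,-3) top-left  bias=+0
  edge (0, 11)→(10, 16): d=(10,5) right/bottom  bias=-1
    (0,6)@(1, 13): e=[12,3,15] → █
    (1,6)@(3, 13): e=[16,9,5] → █
    (2,6)@(5, 13): e=[20,15,-5] → ·
    (0,7)@(1, 15): e=[-8,3,35] → ·
    (1,7)@(3, 15): e=[-4,9,25] → ·
    (2,7)@(5, 15): e=[0,15,15] → █  [on edge]
    (3,7)@(7, 15): e=[4,21,5] → █
    (4,7)@(9, 15): e=[8,27,-5] → ·
    (2,8)@(5, 17): e=[-20,15,35] → ·
    (3,8)@(7, 17): e=[-16,21,25] → ·
    (7,8)@(15, 17): e=[0,45,-15] → ·  [on edge]
  covered (4 px):
    · · · · · · · ·
    · · · · · · · ·
    · · · · · · · ·
    · · · · · · · ·
    · · · · · · · ·
    · · · · · · · ·
    █ █ · · · · · ·
    · · █ █ · · · ·
    · · · · · · · ·
    · · · · · · · ·
    · · · · · · · ·
    · · · · · · · ·
T4:
  2·area = 144  (B↔C swapped to make it positive)
  edge (14, 6)→(14, 18): d=(0,12) right/bottom  bias=-1
  edge (14, 18)→(2, 20): d=(-12,2) right/bottom  bias=-1
  edge (2, 20)→(14, 6): d=(12,-14) top-left  bias=+0
    (6,4)@(13, 9): e=[12,110,22] → █
    (7,4)@(15, 9): e=[-12,106,50] → ·
    (5,5)@(11, 11): e=[36,90,18] → █
    (7,5)@(15, 11): e=[-12,82,74] → ·
    (4,6)@(9, 13): e=[60,70,14] → █
    (7,6)@(15, 13): e=[-12,58,98] → ·
    (3,7)@(7, 15): e=[84,50,10] → █
    (7,7)@(15, 15): e=[-12,34,122] → ·
    (2,8)@(5, 17): e=[108,30,6] → █
    (7,8)@(15, 17): e=[-12,10,146] → ·
    (1,9)@(3, 19): e=[132,10,2] → █
    (4,9)@(9, 19): e=[60,-2,86] → ·
  covered (18 px):
    · · · · · · · ·
    · · · · · · · ·
    · · · · · · · ·
    · · · · · · · ·
    · · · · · · █ ·
    · · · · · █ █ ·
    · · · · █ █ █ ·
    · · · █ █ █ █ ·
    · · █ █ █ █ █ ·
    · █ █ █ · · · ·
    · · · · · · · ·
    · · · · · · · ·

Z-buffer (winner per pixel, '.' = empty):
  . . . . . . . .
  . . . . . . . .
  . . . . 2 . . .
  . . . . 2 . . .
  . . . 2 . 1 4 .
  . . . 2 . 4 4 .
  3 3 . . 4 4 4 .
  . . 3 4 4 4 4 1
  . . 4 4 4 4 4 .
  . 4 4 4 0 . . .
  . 0 0 0 0 0 . .
  . . . . . . . .

Answer: 2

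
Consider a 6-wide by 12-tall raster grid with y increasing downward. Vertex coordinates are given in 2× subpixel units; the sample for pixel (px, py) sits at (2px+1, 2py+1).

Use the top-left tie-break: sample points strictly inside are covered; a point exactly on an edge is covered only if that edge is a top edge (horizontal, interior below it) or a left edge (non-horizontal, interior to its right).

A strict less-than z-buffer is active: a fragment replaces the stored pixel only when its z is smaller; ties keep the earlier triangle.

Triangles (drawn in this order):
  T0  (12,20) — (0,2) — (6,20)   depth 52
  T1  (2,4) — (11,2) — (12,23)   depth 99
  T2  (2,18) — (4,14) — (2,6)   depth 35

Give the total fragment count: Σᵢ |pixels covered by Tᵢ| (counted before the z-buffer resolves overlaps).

T0:
  2·area = 108  (B↔C swapped to make it positive)
  edge (12, 20)→(6, 20): d=(-6,0) right/bottom  bias=-1
  edge (6, 20)→(0, 2): d=(-6,-18) top-left  bias=+0
  edge (0, 2)→(12, 20): d=(12,18) right/bottom  bias=-1
    (0,2)@(1, 5): e=[90,0,18] → █  [on edge]
    (1,2)@(3, 5): e=[90,36,-18] → ·
    (0,3)@(1, 7): e=[78,-12,42] → ·
    (1,3)@(3, 7): e=[78,24,6] → █
    (2,3)@(5, 7): e=[78,60,-30] → ·
    (1,4)@(3, 9): e=[66,12,30] → █
    (2,4)@(5, 9): e=[66,48,-6] → ·
    (1,5)@(3, 11): e=[54,0,54] → █  [on edge]
    (2,5)@(5, 11): e=[54,36,18] → █
    (3,5)@(7, 11): e=[54,72,-18] → ·
    (1,6)@(3, 13): e=[42,-12,78] → ·
    (2,6)@(5, 13): e=[42,24,42] → █
    (2,8)@(5, 17): e=[18,0,90] → █  [on edge]
    (3,11)@(7, 23): e=[-18,0,126] → ·  [on edge]
  covered (15 px):
    · · · · · ·
    · · · · · ·
    █ · · · · ·
    · █ · · · ·
    · █ · · · ·
    · █ █ · · ·
    · · █ █ · ·
    · · █ █ · ·
    · · █ █ █ ·
    · · · █ █ █
    · · · · · ·
    · · · · · ·
T1:
  2·area = 191
  edge (2, 4)→(11, 2): d=(9,-2) top-left  bias=+0
  edge (11, 2)→(12, 23): d=(1,21) right/bottom  bias=-1
  edge (12, 23)→(2, 4): d=(-10,-19) top-left  bias=+0
    (3,1)@(7, 3): e=[1,85,105] → █
    (4,1)@(9, 3): e=[5,43,143] → █
    (5,1)@(11, 3): e=[9,1,181] → █
    (1,2)@(3, 5): e=[11,171,9] → █
    (2,2)@(5, 5): e=[15,129,47] → █
    (1,3)@(3, 7): e=[29,173,-11] → ·
    (2,3)@(5, 7): e=[33,131,27] → █
    (2,4)@(5, 9): e=[51,133,7] → █
    (2,5)@(5, 11): e=[69,135,-13] → ·
    (3,5)@(7, 11): e=[73,93,25] → █
    (3,6)@(7, 13): e=[91,95,5] → █
    (3,7)@(7, 15): e=[109,97,-15] → ·
  covered (28 px):
    · · · · · ·
    · · · █ █ █
    · █ █ █ █ █
    · · █ █ █ █
    · · █ █ █ █
    · · · █ █ █
    · · · █ █ █
    · · · · █ █
    · · · · █ █
    · · · · · █
    · · · · · █
    · · · · · ·
T2:
  2·area = 24  (B↔C swapped to make it positive)
  edge (2, 18)→(2, 6): d=(0,-12) top-left  bias=+0
  edge (2, 6)→(4, 14): d=(2,8) right/bottom  bias=-1
  edge (4, 14)→(2, 18): d=(-2,4) right/bottom  bias=-1
    (1,5)@(3, 11): e=[12,2,10] → █
    (2,5)@(5, 11): e=[36,-14,2] → ·
    (1,6)@(3, 13): e=[12,6,6] → █
    (2,6)@(5, 13): e=[36,-10,-2] → ·
    (1,7)@(3, 15): e=[12,10,2] → █
    (2,7)@(5, 15): e=[36,-6,-6] → ·
    (1,8)@(3, 17): e=[12,14,-2] → ·
  covered (3 px):
    · · · · · ·
    · · · · · ·
    · · · · · ·
    · · · · · ·
    · · · · · ·
    · █ · · · ·
    · █ · · · ·
    · █ · · · ·
    · · · · · ·
    · · · · · ·
    · · · · · ·
    · · · · · ·

Answer: 46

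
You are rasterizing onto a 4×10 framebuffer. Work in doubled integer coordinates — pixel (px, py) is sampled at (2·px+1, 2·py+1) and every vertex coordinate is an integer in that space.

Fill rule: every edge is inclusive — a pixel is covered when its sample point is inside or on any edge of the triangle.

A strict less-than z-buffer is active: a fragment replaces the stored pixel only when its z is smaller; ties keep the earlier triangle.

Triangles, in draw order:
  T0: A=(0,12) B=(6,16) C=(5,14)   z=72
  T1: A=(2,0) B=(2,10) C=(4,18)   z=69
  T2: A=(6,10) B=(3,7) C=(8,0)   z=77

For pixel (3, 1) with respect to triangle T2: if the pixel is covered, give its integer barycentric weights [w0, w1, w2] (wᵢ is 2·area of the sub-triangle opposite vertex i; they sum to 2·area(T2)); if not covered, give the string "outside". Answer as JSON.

T0:
  2·area = 8  (B↔C swapped to make it positive)
  edge (0, 12)→(5, 14): d=(5,2) inclusive
  edge (5, 14)→(6, 16): d=(1,2) inclusive
  edge (6, 16)→(0, 12): d=(-6,-4) inclusive
    (2,7)@(5, 15): e=[5,1,2] → █
    (3,7)@(7, 15): e=[1,-3,10] → ·
    (2,8)@(5, 17): e=[15,3,-10] → ·
  covered (1 px):
    · · · ·
    · · · ·
    · · · ·
    · · · ·
    · · · ·
    · · · ·
    · · · ·
    · · █ ·
    · · · ·
    · · · ·
T1:
  2·area = 20  (B↔C swapped to make it positive)
  edge (2, 0)→(4, 18): d=(2,18) inclusive
  edge (4, 18)→(2, 10): d=(-2,-8) inclusive
  edge (2, 10)→(2, 0): d=(0,-10) inclusive
    (1,4)@(3, 9): e=[0,10,10] → █  [on edge]
    (2,4)@(5, 9): e=[-36,26,30] → ·
    (1,5)@(3, 11): e=[4,6,10] → █
    (2,5)@(5, 11): e=[-32,22,30] → ·
    (1,6)@(3, 13): e=[8,2,10] → █
    (2,6)@(5, 13): e=[-28,18,30] → ·
    (1,7)@(3, 15): e=[12,-2,10] → ·
  covered (3 px):
    · · · ·
    · · · ·
    · · · ·
    · · · ·
    · █ · ·
    · █ · ·
    · █ · ·
    · · · ·
    · · · ·
    · · · ·
T2:
  2·area = 36
  edge (6, 10)→(3, 7): d=(-3,-3) inclusive
  edge (3, 7)→(8, 0): d=(5,-7) inclusive
  edge (8, 0)→(6, 10): d=(-2,10) inclusive
    (3,1)@(7, 3): e=[24,8,4] → █
    (0,2)@(1, 5): e=[0,-24,60] → ·  [on edge]
    (2,2)@(5, 5): e=[12,4,20] → █
    (3,2)@(7, 5): e=[18,18,0] → █  [on edge]
    (1,3)@(3, 7): e=[0,0,36] → █  [on edge]
    (3,3)@(7, 7): e=[12,28,-4] → ·
    (1,4)@(3, 9): e=[-6,10,32] → ·
    (2,4)@(5, 9): e=[0,24,12] → █  [on edge]
    (3,4)@(7, 9): e=[6,38,-8] → ·
    (2,5)@(5, 11): e=[-6,34,8] → ·
    (3,5)@(7, 11): e=[0,48,-12] → ·  [on edge]
    (2,7)@(5, 15): e=[-18,54,0] → ·  [on edge]
  covered (6 px):
    · · · ·
    · · · █
    · · █ █
    · █ █ ·
    · · █ ·
    · · · ·
    · · · ·
    · · · ·
    · · · ·
    · · · ·

Answer: [8,4,24]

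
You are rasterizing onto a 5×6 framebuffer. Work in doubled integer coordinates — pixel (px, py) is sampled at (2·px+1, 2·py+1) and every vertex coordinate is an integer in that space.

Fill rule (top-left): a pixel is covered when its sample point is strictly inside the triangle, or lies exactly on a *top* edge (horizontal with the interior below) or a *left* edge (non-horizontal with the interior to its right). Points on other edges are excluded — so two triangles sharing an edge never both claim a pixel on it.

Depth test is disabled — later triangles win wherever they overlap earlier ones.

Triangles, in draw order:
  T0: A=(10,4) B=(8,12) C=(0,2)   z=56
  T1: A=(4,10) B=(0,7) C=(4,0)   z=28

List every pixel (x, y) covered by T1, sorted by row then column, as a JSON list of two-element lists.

T0:
  2·area = 84
  edge (10, 4)→(8, 12): d=(-2,8) right/bottom  bias=-1
  edge (8, 12)→(0, 2): d=(-8,-10) top-left  bias=+0
  edge (0, 2)→(10, 4): d=(10,2) right/bottom  bias=-1
    (0,1)@(1, 3): e=[74,2,8] → █
    (1,1)@(3, 3): e=[58,22,4] → █
    (2,1)@(5, 3): e=[42,42,0] → ·  [on edge]
    (0,2)@(1, 5): e=[70,-14,28] → ·
    (1,2)@(3, 5): e=[54,6,24] → █
    (2,2)@(5, 5): e=[38,26,20] → █
    (3,2)@(7, 5): e=[22,46,16] → █
    (4,2)@(9, 5): e=[6,66,12] → █
    (1,3)@(3, 7): e=[50,-10,44] → ·
    (2,3)@(5, 7): e=[34,10,40] → █
    (2,4)@(5, 9): e=[30,-6,60] → ·
    (3,4)@(7, 9): e=[14,14,56] → █
  covered (10 px):
    · · · · ·
    █ █ · · ·
    · █ █ █ █
    · · █ █ █
    · · · █ ·
    · · · · ·
T1:
  2·area = 40
  edge (4, 10)→(0, 7): d=(-4,-3) top-left  bias=+0
  edge (0, 7)→(4, 0): d=(4,-7) top-left  bias=+0
  edge (4, 0)→(4, 10): d=(0,10) right/bottom  bias=-1
    (1,1)@(3, 3): e=[25,5,10] → █
    (2,1)@(5, 3): e=[31,19,-10] → ·
    (1,2)@(3, 5): e=[17,13,10] → █
    (2,2)@(5, 5): e=[23,27,-10] → ·
    (0,3)@(1, 7): e=[3,7,30] → █
    (2,3)@(5, 7): e=[15,35,-10] → ·
    (0,4)@(1, 9): e=[-5,15,30] → ·
    (1,4)@(3, 9): e=[1,29,10] → █
    (2,4)@(5, 9): e=[7,43,-10] → ·
    (1,5)@(3, 11): e=[-7,37,10] → ·
  covered (5 px):
    · · · · ·
    · █ · · ·
    · █ · · ·
    █ █ · · ·
    · █ · · ·
    · · · · ·

Result: [[1,1],[1,2],[0,3],[1,3],[1,4]]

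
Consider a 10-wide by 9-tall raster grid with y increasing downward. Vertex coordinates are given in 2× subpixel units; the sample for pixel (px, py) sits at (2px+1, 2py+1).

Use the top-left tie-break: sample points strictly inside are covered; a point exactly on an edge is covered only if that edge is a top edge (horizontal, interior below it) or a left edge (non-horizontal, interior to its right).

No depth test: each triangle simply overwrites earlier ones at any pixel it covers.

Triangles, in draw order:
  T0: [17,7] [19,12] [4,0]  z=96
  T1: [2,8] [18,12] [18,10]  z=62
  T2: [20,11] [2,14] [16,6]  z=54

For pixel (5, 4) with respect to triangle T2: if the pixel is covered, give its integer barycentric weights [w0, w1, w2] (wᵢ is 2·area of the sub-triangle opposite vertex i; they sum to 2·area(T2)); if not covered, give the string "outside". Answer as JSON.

T0:
  2·area = 51
  edge (17, 7)→(19, 12): d=(2,5) right/bottom  bias=-1
  edge (19, 12)→(4, 0): d=(-15,-12) top-left  bias=+0
  edge (4, 0)→(17, 7): d=(13,7) right/bottom  bias=-1
    (4,1)@(9, 3): e=[32,15,4] → X
    (5,1)@(11, 3): e=[22,39,-10] → .
    (4,2)@(9, 5): e=[36,-15,30] → .
    (5,2)@(11, 5): e=[26,9,16] → X
    (6,2)@(13, 5): e=[16,33,2] → X
    (7,2)@(15, 5): e=[6,57,-12] → .
    (5,3)@(11, 7): e=[30,-21,42] → .
    (6,3)@(13, 7): e=[20,3,28] → X
    (7,3)@(15, 7): e=[10,27,14] → X
    (8,3)@(17, 7): e=[0,51,0] → .  [on edge]
    (6,4)@(13, 9): e=[24,-27,54] → .
    (7,4)@(15, 9): e=[14,-3,40] → .
  covered (6 px):
    . . . . . . . . . .
    . . . . X . . . . .
    . . . . . X X . . .
    . . . . . . X X . .
    . . . . . . . . X .
    . . . . . . . . . .
    . . . . . . . . . .
    . . . . . . . . . .
    . . . . . . . . . .
T1:
  2·area = 32  (B↔C swapped to make it positive)
  edge (2, 8)→(18, 10): d=(16,2) right/bottom  bias=-1
  edge (18, 10)→(18, 12): d=(0,2) right/bottom  bias=-1
  edge (18, 12)→(2, 8): d=(-16,-4) top-left  bias=+0
    (3,4)@(7, 9): e=[6,22,4] → X
    (4,4)@(9, 9): e=[2,18,12] → X
    (5,4)@(11, 9): e=[-2,14,20] → .
    (3,5)@(7, 11): e=[38,22,-28] → .
    (4,5)@(9, 11): e=[34,18,-20] → .
    (7,5)@(15, 11): e=[22,6,4] → X
    (8,5)@(17, 11): e=[18,2,12] → X
    (9,5)@(19, 11): e=[14,-2,20] → .
    (7,6)@(15, 13): e=[54,6,-28] → .
    (8,6)@(17, 13): e=[50,2,-20] → .
  covered (4 px):
    . . . . . . . . . .
    . . . . . . . . . .
    . . . . . . . . . .
    . . . . . . . . . .
    . . . X X . . . . .
    . . . . . . . X X .
    . . . . . . . . . .
    . . . . . . . . . .
    . . . . . . . . . .
T2:
  2·area = 102
  edge (20, 11)→(2, 14): d=(-18,3) right/bottom  bias=-1
  edge (2, 14)→(16, 6): d=(14,-8) top-left  bias=+0
  edge (16, 6)→(20, 11): d=(4,5) right/bottom  bias=-1
    (7,3)@(15, 7): e=[87,6,9] → X
    (8,3)@(17, 7): e=[81,22,-1] → .
    (5,4)@(11, 9): e=[63,2,37] → X
    (6,4)@(13, 9): e=[57,18,27] → X
    (8,4)@(17, 9): e=[45,50,7] → X
    (9,4)@(19, 9): e=[39,66,-3] → .
    (4,5)@(9, 11): e=[33,14,55] → X
    (9,5)@(19, 11): e=[3,94,5] → X
    (2,6)@(5, 13): e=[9,10,83] → X
    (3,6)@(7, 13): e=[3,26,73] → X
    (4,6)@(9, 13): e=[-3,42,63] → .
    (5,6)@(11, 13): e=[-9,58,53] → .
  covered (13 px):
    . . . . . . . . . .
    . . . . . . . . . .
    . . . . . . . . . .
    . . . . . . . X . .
    . . . . . X X X X .
    . . . . X X X X X X
    . . X X . . . . . .
    . . . . . . . . . .
    . . . . . . . . . .

Final: [2,37,63]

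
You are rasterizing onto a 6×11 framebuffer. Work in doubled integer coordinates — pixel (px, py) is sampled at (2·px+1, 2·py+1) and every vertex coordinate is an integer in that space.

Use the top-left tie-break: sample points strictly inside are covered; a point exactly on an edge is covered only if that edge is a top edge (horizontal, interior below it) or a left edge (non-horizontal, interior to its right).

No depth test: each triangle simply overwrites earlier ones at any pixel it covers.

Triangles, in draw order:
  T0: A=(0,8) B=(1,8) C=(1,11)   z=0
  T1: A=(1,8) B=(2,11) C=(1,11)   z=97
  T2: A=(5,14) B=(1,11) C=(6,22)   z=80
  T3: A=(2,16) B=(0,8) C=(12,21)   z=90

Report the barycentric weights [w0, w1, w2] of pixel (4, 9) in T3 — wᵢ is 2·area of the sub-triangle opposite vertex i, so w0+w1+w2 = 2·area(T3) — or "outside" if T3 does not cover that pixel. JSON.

T0:
  2·area = 3
  edge (0, 8)→(1, 8): d=(1,0) top-left  bias=+0
  edge (1, 8)→(1, 11): d=(0,3) right/bottom  bias=-1
  edge (1, 11)→(0, 8): d=(-1,-3) top-left  bias=+0
    (0,0)@(1, 1): e=[-7,0,10] → ·  [on edge]
    (0,1)@(1, 3): e=[-5,0,8] → ·  [on edge]
    (0,2)@(1, 5): e=[-3,0,6] → ·  [on edge]
    (0,3)@(1, 7): e=[-1,0,4] → ·  [on edge]
    (0,4)@(1, 9): e=[1,0,2] → ·  [on edge]
    (0,5)@(1, 11): e=[3,0,0] → ·  [on edge]
    (0,6)@(1, 13): e=[5,0,-2] → ·  [on edge]
    (0,7)@(1, 15): e=[7,0,-4] → ·  [on edge]
    (0,8)@(1, 17): e=[9,0,-6] → ·  [on edge]
    (1,8)@(3, 17): e=[9,-6,0] → ·  [on edge]
    (0,9)@(1, 19): e=[11,0,-8] → ·  [on edge]
    (0,10)@(1, 21): e=[13,0,-10] → ·  [on edge]
  covered (0 px):
    · · · · · ·
    · · · · · ·
    · · · · · ·
    · · · · · ·
    · · · · · ·
    · · · · · ·
    · · · · · ·
    · · · · · ·
    · · · · · ·
    · · · · · ·
    · · · · · ·
T1:
  2·area = 3
  edge (1, 8)→(2, 11): d=(1,3) right/bottom  bias=-1
  edge (2, 11)→(1, 11): d=(-1,0) right/bottom  bias=-1
  edge (1, 11)→(1, 8): d=(0,-3) top-left  bias=+0
    (0,0)@(1, 1): e=[-7,10,0] → ·  [on edge]
    (0,1)@(1, 3): e=[-5,8,0] → ·  [on edge]
    (0,2)@(1, 5): e=[-3,6,0] → ·  [on edge]
    (0,3)@(1, 7): e=[-1,4,0] → ·  [on edge]
    (0,4)@(1, 9): e=[1,2,0] → #  [on edge]
    (1,4)@(3, 9): e=[-5,2,6] → ·
    (0,5)@(1, 11): e=[3,0,0] → ·  [on edge]
    (1,5)@(3, 11): e=[-3,0,6] → ·  [on edge]
    (2,5)@(5, 11): e=[-9,0,12] → ·  [on edge]
    (3,5)@(7, 11): e=[-15,0,18] → ·  [on edge]
    (4,5)@(9, 11): e=[-21,0,24] → ·  [on edge]
    (5,5)@(11, 11): e=[-27,0,30] → ·  [on edge]
    (0,6)@(1, 13): e=[5,-2,0] → ·  [on edge]
    (0,7)@(1, 15): e=[7,-4,0] → ·  [on edge]
    (0,8)@(1, 17): e=[9,-6,0] → ·  [on edge]
    (0,9)@(1, 19): e=[11,-8,0] → ·  [on edge]
    (0,10)@(1, 21): e=[13,-10,0] → ·  [on edge]
  covered (1 px):
    · · · · · ·
    · · · · · ·
    · · · · · ·
    · · · · · ·
    # · · · · ·
    · · · · · ·
    · · · · · ·
    · · · · · ·
    · · · · · ·
    · · · · · ·
    · · · · · ·
T2:
  2·area = 29  (B↔C swapped to make it positive)
  edge (5, 14)→(6, 22): d=(1,8) right/bottom  bias=-1
  edge (6, 22)→(1, 11): d=(-5,-11) top-left  bias=+0
  edge (1, 11)→(5, 14): d=(4,3) right/bottom  bias=-1
    (0,5)@(1, 11): e=[29,0,0] → ·  [on edge]
    (1,6)@(3, 13): e=[15,12,2] → #
    (2,6)@(5, 13): e=[-1,34,-4] → ·
    (1,7)@(3, 15): e=[17,2,10] → #
    (2,7)@(5, 15): e=[1,24,4] → #
    (3,7)@(7, 15): e=[-15,46,-2] → ·
    (1,8)@(3, 17): e=[19,-8,18] → ·
    (2,8)@(5, 17): e=[3,14,12] → #
    (3,8)@(7, 17): e=[-13,36,6] → ·
    (4,8)@(9, 17): e=[-29,58,0] → ·  [on edge]
    (2,9)@(5, 19): e=[5,4,20] → #
    (3,9)@(7, 19): e=[-11,26,14] → ·
  covered (5 px):
    · · · · · ·
    · · · · · ·
    · · · · · ·
    · · · · · ·
    · · · · · ·
    · · · · · ·
    · # · · · ·
    · # # · · ·
    · · # · · ·
    · · # · · ·
    · · · · · ·
T3:
  2·area = 70
  edge (2, 16)→(0, 8): d=(-2,-8) top-left  bias=+0
  edge (0, 8)→(12, 21): d=(12,13) right/bottom  bias=-1
  edge (12, 21)→(2, 16): d=(-10,-5) top-left  bias=+0
    (0,5)@(1, 11): e=[2,23,45] → #
    (1,5)@(3, 11): e=[18,-3,55] → ·
    (0,6)@(1, 13): e=[-2,47,25] → ·
    (1,6)@(3, 13): e=[14,21,35] → #
    (2,6)@(5, 13): e=[30,-5,45] → ·
    (1,7)@(3, 15): e=[10,45,15] → #
    (2,7)@(5, 15): e=[26,19,25] → #
    (3,7)@(7, 15): e=[42,-7,35] → ·
    (1,8)@(3, 17): e=[6,69,-5] → ·
    (2,8)@(5, 17): e=[22,43,5] → #
    (3,8)@(7, 17): e=[38,17,15] → #
    (4,8)@(9, 17): e=[54,-9,25] → ·
  covered (7 px):
    · · · · · ·
    · · · · · ·
    · · · · · ·
    · · · · · ·
    · · · · · ·
    # · · · · ·
    · # · · · ·
    · # # · · ·
    · · # # · ·
    · · · · # ·
    · · · · · ·

Result: [15,5,50]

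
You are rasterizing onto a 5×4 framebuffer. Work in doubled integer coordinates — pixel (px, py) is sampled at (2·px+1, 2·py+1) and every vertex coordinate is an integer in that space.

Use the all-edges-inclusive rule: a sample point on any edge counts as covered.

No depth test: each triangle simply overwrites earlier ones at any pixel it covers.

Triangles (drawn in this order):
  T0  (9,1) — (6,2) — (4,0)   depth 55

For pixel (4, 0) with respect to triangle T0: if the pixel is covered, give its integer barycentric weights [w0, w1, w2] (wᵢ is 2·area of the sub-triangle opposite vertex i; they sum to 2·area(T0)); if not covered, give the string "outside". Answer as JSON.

T0:
  2·area = 8
  edge (9, 1)→(6, 2): d=(-3,1) inclusive
  edge (6, 2)→(4, 0): d=(-2,-2) inclusive
  edge (4, 0)→(9, 1): d=(5,1) inclusive
    (2,0)@(5, 1): e=[4,0,4] → #  [on edge]
    (3,0)@(7, 1): e=[2,4,2] → #
    (4,0)@(9, 1): e=[0,8,0] → #  [on edge]
    (1,1)@(3, 3): e=[0,-8,16] → ·  [on edge]
    (2,1)@(5, 3): e=[-2,-4,14] → ·
    (3,1)@(7, 3): e=[-4,0,12] → ·  [on edge]
    (4,1)@(9, 3): e=[-6,4,10] → ·
    (4,2)@(9, 5): e=[-12,0,20] → ·  [on edge]
  covered (3 px):
    · · # # #
    · · · · ·
    · · · · ·
    · · · · ·

Final: [8,0,0]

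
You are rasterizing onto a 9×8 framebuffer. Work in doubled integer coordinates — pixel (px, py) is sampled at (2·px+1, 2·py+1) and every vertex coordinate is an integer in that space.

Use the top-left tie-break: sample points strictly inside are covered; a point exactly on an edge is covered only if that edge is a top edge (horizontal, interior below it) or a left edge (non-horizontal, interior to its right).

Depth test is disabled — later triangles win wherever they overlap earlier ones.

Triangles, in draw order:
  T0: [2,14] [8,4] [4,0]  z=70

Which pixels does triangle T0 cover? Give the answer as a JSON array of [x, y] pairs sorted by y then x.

T0:
  2·area = 64  (B↔C swapped to make it positive)
  edge (2, 14)→(4, 0): d=(2,-14) top-left  bias=+0
  edge (4, 0)→(8, 4): d=(4,4) right/bottom  bias=-1
  edge (8, 4)→(2, 14): d=(-6,10) right/bottom  bias=-1
    (2,0)@(5, 1): e=[16,0,48] → ·  [on edge]
    (2,1)@(5, 3): e=[20,8,36] → #
    (3,1)@(7, 3): e=[48,0,16] → ·  [on edge]
    (2,2)@(5, 5): e=[24,16,24] → #
    (3,2)@(7, 5): e=[52,8,4] → #
    (4,2)@(9, 5): e=[80,0,-16] → ·  [on edge]
    (1,3)@(3, 7): e=[0,32,32] → #  [on edge]
    (3,3)@(7, 7): e=[56,16,-8] → ·
    (5,3)@(11, 7): e=[112,0,-48] → ·  [on edge]
    (1,4)@(3, 9): e=[4,40,20] → #
    (2,4)@(5, 9): e=[32,32,0] → ·  [on edge]
    (6,4)@(13, 9): e=[144,0,-80] → ·  [on edge]
    (7,5)@(15, 11): e=[176,0,-112] → ·  [on edge]
    (8,6)@(17, 13): e=[208,0,-144] → ·  [on edge]
  covered (7 px):
    · · · · · · · · ·
    · · # · · · · · ·
    · · # # · · · · ·
    · # # · · · · · ·
    · # · · · · · · ·
    · # · · · · · · ·
    · · · · · · · · ·
    · · · · · · · · ·

Final: [[2,1],[2,2],[3,2],[1,3],[2,3],[1,4],[1,5]]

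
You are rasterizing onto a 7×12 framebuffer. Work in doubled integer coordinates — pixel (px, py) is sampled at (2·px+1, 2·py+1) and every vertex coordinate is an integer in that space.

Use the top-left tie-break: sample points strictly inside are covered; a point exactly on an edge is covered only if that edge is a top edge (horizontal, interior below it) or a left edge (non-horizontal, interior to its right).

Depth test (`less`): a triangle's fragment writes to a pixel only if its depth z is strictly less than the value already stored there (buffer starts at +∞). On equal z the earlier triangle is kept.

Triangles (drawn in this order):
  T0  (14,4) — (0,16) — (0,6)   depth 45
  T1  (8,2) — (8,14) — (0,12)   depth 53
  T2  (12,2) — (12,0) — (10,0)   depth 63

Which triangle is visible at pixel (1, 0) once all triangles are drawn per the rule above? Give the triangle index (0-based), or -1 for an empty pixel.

T0:
  2·area = 140
  edge (14, 4)→(0, 16): d=(-14,12) right/bottom  bias=-1
  edge (0, 16)→(0, 6): d=(0,-10) top-left  bias=+0
  edge (0, 6)→(14, 4): d=(14,-2) top-left  bias=+0
    (3,2)@(7, 5): e=[70,70,0] → X  [on edge]
    (4,2)@(9, 5): e=[46,90,4] → X
    (5,2)@(11, 5): e=[22,110,8] → X
    (6,2)@(13, 5): e=[-2,130,12] → .
    (0,3)@(1, 7): e=[114,10,16] → X
    (1,3)@(3, 7): e=[90,30,20] → X
    (2,3)@(5, 7): e=[66,50,24] → X
    (5,3)@(11, 7): e=[-6,110,36] → .
    (0,4)@(1, 9): e=[86,10,44] → X
    (4,4)@(9, 9): e=[-10,90,60] → .
    (0,5)@(1, 11): e=[58,10,72] → X
    (3,5)@(7, 11): e=[-14,70,84] → .
  covered (18 px):
    . . . . . . .
    . . . . . . .
    . . . X X X .
    X X X X X . .
    X X X X . . .
    X X X . . . .
    X X . . . . .
    X . . . . . .
    . . . . . . .
    . . . . . . .
    . . . . . . .
    . . . . . . .
T1:
  2·area = 96
  edge (8, 2)→(8, 14): d=(0,12) right/bottom  bias=-1
  edge (8, 14)→(0, 12): d=(-8,-2) top-left  bias=+0
  edge (0, 12)→(8, 2): d=(8,-10) top-left  bias=+0
    (3,2)@(7, 5): e=[12,70,14] → X
    (4,2)@(9, 5): e=[-12,74,34] → .
    (2,3)@(5, 7): e=[36,50,10] → X
    (4,3)@(9, 7): e=[-12,58,50] → .
    (1,4)@(3, 9): e=[60,30,6] → X
    (4,4)@(9, 9): e=[-12,42,66] → .
    (0,5)@(1, 11): e=[84,10,2] → X
    (4,5)@(9, 11): e=[-12,26,82] → .
    (0,6)@(1, 13): e=[84,-6,18] → .
    (1,6)@(3, 13): e=[60,-2,38] → .
    (2,6)@(5, 13): e=[36,2,58] → X
    (4,6)@(9, 13): e=[-12,10,98] → .
  covered (12 px):
    . . . . . . .
    . . . . . . .
    . . . X . . .
    . . X X . . .
    . X X X . . .
    X X X X . . .
    . . X X . . .
    . . . . . . .
    . . . . . . .
    . . . . . . .
    . . . . . . .
    . . . . . . .
T2:
  2·area = 4  (B↔C swapped to make it positive)
  edge (12, 2)→(10, 0): d=(-2,-2) top-left  bias=+0
  edge (10, 0)→(12, 0): d=(2,0) top-left  bias=+0
  edge (12, 0)→(12, 2): d=(0,2) right/bottom  bias=-1
    (5,0)@(11, 1): e=[0,2,2] → X  [on edge]
    (6,0)@(13, 1): e=[4,2,-2] → .
    (5,1)@(11, 3): e=[-4,6,2] → .
    (6,1)@(13, 3): e=[0,6,-2] → .  [on edge]
  covered (1 px):
    . . . . . X .
    . . . . . . .
    . . . . . . .
    . . . . . . .
    . . . . . . .
    . . . . . . .
    . . . . . . .
    . . . . . . .
    . . . . . . .
    . . . . . . .
    . . . . . . .
    . . . . . . .

Z-buffer (winner per pixel, '.' = empty):
  . . . . . 2 .
  . . . . . . .
  . . . 0 0 0 .
  0 0 0 0 0 . .
  0 0 0 0 . . .
  0 0 0 1 . . .
  0 0 1 1 . . .
  0 . . . . . .
  . . . . . . .
  . . . . . . .
  . . . . . . .
  . . . . . . .

Answer: -1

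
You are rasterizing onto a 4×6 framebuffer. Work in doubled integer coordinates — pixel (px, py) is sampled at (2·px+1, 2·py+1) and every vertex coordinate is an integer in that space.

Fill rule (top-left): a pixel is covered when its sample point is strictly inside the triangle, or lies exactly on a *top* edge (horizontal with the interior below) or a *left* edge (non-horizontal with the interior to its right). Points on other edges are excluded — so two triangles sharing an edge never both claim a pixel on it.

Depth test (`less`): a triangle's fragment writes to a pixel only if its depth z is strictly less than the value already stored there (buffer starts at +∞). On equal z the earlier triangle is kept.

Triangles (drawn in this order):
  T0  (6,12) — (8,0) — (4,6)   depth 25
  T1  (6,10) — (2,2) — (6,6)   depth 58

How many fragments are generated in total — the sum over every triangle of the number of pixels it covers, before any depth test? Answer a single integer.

T0:
  2·area = 36  (B↔C swapped to make it positive)
  edge (6, 12)→(4, 6): d=(-2,-6) top-left  bias=+0
  edge (4, 6)→(8, 0): d=(4,-6) top-left  bias=+0
  edge (8, 0)→(6, 12): d=(-2,12) right/bottom  bias=-1
    (1,1)@(3, 3): e=[0,-18,54] → ·  [on edge]
    (3,1)@(7, 3): e=[24,6,6] → █
    (2,2)@(5, 5): e=[8,2,26] → █
    (2,3)@(5, 7): e=[4,10,22] → █
    (3,3)@(7, 7): e=[16,22,-2] → ·
    (2,4)@(5, 9): e=[0,18,18] → █  [on edge]
    (3,4)@(7, 9): e=[12,30,-6] → ·
    (2,5)@(5, 11): e=[-4,26,14] → ·
  covered (5 px):
    · · · ·
    · · · █
    · · █ █
    · · █ ·
    · · █ ·
    · · · ·
T1:
  2·area = 16
  edge (6, 10)→(2, 2): d=(-4,-8) top-left  bias=+0
  edge (2, 2)→(6, 6): d=(4,4) right/bottom  bias=-1
  edge (6, 6)→(6, 10): d=(0,4) right/bottom  bias=-1
    (0,0)@(1, 1): e=[-4,0,20] → ·  [on edge]
    (1,1)@(3, 3): e=[4,0,12] → ·  [on edge]
    (2,2)@(5, 5): e=[12,0,4] → ·  [on edge]
    (2,3)@(5, 7): e=[4,8,4] → █
    (3,3)@(7, 7): e=[20,0,-4] → ·  [on edge]
    (2,4)@(5, 9): e=[-4,16,4] → ·
  covered (1 px):
    · · · ·
    · · · ·
    · · · ·
    · · █ ·
    · · · ·
    · · · ·

Final: 6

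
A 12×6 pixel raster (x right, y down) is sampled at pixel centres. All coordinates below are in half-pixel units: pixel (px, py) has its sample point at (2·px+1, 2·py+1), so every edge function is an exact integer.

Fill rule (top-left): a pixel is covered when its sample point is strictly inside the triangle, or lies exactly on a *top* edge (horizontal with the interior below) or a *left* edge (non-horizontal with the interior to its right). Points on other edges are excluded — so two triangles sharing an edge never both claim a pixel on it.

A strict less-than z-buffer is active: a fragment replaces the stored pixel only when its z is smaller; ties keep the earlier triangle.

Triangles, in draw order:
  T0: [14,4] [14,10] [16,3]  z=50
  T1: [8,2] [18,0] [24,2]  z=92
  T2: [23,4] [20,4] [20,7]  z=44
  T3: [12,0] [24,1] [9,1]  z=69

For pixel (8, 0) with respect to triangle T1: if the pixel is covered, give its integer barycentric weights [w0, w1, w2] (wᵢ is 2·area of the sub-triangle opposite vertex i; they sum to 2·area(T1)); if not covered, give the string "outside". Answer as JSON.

T0:
  2·area = 12  (B↔C swapped to make it positive)
  edge (14, 4)→(16, 3): d=(2,-1) top-left  bias=+0
  edge (16, 3)→(14, 10): d=(-2,7) right/bottom  bias=-1
  edge (14, 10)→(14, 4): d=(0,-6) top-left  bias=+0
    (7,2)@(15, 5): e=[3,3,6] → X
    (8,2)@(17, 5): e=[5,-11,18] → .
    (7,3)@(15, 7): e=[7,-1,6] → .
  covered (1 px):
    . . . . . . . . . . . .
    . . . . . . . . . . . .
    . . . . . . . X . . . .
    . . . . . . . . . . . .
    . . . . . . . . . . . .
    . . . . . . . . . . . .
T1:
  2·area = 32
  edge (8, 2)→(18, 0): d=(10,-2) top-left  bias=+0
  edge (18, 0)→(24, 2): d=(6,2) right/bottom  bias=-1
  edge (24, 2)→(8, 2): d=(-16,0) right/bottom  bias=-1
    (6,0)@(13, 1): e=[0,16,16] → X  [on edge]
    (7,0)@(15, 1): e=[4,12,16] → X
    (8,0)@(17, 1): e=[8,8,16] → X
    (9,0)@(19, 1): e=[12,4,16] → X
    (10,0)@(21, 1): e=[16,0,16] → .  [on edge]
    (1,1)@(3, 3): e=[0,48,-16] → .  [on edge]
    (6,1)@(13, 3): e=[20,28,-16] → .
    (7,1)@(15, 3): e=[24,24,-16] → .
    (8,1)@(17, 3): e=[28,20,-16] → .
    (9,1)@(19, 3): e=[32,16,-16] → .
  covered (4 px):
    . . . . . . X X X X . .
    . . . . . . . . . . . .
    . . . . . . . . . . . .
    . . . . . . . . . . . .
    . . . . . . . . . . . .
    . . . . . . . . . . . .
T2:
  2·area = 9  (B↔C swapped to make it positive)
  edge (23, 4)→(20, 7): d=(-3,3) right/bottom  bias=-1
  edge (20, 7)→(20, 4): d=(0,-3) top-left  bias=+0
  edge (20, 4)→(23, 4): d=(3,0) top-left  bias=+0
    (10,2)@(21, 5): e=[3,3,3] → X
    (11,2)@(23, 5): e=[-3,9,3] → .
    (10,3)@(21, 7): e=[-3,3,9] → .
  covered (1 px):
    . . . . . . . . . . . .
    . . . . . . . . . . . .
    . . . . . . . . . . X .
    . . . . . . . . . . . .
    . . . . . . . . . . . .
    . . . . . . . . . . . .
T3:
  2·area = 15
  edge (12, 0)→(24, 1): d=(12,1) right/bottom  bias=-1
  edge (24, 1)→(9, 1): d=(-15,0) right/bottom  bias=-1
  edge (9, 1)→(12, 0): d=(3,-1) top-left  bias=+0
    (0,0)@(1, 1): e=[23,0,-8] → .  [on edge]
    (1,0)@(3, 1): e=[21,0,-6] → .  [on edge]
    (2,0)@(5, 1): e=[19,0,-4] → .  [on edge]
    (3,0)@(7, 1): e=[17,0,-2] → .  [on edge]
    (4,0)@(9, 1): e=[15,0,0] → .  [on edge]
    (5,0)@(11, 1): e=[13,0,2] → .  [on edge]
    (6,0)@(13, 1): e=[11,0,4] → .  [on edge]
    (7,0)@(15, 1): e=[9,0,6] → .  [on edge]
    (8,0)@(17, 1): e=[7,0,8] → .  [on edge]
    (9,0)@(19, 1): e=[5,0,10] → .  [on edge]
    (10,0)@(21, 1): e=[3,0,12] → .  [on edge]
    (11,0)@(23, 1): e=[1,0,14] → .  [on edge]
    (1,1)@(3, 3): e=[45,-30,0] → .  [on edge]
  covered (0 px):
    . . . . . . . . . . . .
    . . . . . . . . . . . .
    . . . . . . . . . . . .
    . . . . . . . . . . . .
    . . . . . . . . . . . .
    . . . . . . . . . . . .

Result: [8,16,8]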